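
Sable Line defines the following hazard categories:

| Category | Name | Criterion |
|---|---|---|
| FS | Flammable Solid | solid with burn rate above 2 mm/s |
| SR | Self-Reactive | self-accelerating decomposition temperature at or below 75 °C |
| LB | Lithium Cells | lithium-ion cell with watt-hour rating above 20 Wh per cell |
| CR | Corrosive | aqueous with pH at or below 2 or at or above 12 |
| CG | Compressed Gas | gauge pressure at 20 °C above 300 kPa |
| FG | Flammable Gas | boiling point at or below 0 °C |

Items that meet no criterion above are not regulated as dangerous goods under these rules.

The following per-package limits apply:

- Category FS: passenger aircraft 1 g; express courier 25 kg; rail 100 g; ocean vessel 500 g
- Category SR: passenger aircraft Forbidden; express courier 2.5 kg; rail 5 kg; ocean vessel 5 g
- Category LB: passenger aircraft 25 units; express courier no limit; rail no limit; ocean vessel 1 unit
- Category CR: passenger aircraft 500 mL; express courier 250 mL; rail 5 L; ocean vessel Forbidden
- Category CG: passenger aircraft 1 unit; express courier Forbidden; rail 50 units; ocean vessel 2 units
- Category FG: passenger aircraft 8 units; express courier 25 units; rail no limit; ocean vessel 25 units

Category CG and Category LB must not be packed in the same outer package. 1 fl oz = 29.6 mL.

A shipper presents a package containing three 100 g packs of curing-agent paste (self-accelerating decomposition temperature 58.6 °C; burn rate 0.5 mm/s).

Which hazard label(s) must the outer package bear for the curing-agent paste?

Curing-agent paste: self-accelerating decomposition temperature 58.6 °C ≤ 75 °C → Category SR (Self-Reactive).
Only the Category SR label is required.

Category SR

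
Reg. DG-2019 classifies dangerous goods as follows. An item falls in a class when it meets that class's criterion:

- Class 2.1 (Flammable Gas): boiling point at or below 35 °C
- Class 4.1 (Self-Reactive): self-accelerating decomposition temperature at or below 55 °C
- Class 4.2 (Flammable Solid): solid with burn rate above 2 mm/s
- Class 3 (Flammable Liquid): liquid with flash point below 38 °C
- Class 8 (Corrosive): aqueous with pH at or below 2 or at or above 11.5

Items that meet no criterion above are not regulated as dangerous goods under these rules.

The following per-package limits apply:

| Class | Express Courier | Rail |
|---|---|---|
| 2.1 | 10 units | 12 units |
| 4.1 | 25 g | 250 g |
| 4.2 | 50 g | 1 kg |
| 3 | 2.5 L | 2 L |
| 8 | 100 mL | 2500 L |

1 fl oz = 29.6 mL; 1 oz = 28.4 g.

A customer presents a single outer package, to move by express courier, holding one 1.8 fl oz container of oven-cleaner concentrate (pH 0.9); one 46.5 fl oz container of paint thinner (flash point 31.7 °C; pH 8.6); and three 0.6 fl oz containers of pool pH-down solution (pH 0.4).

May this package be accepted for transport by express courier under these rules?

Oven-cleaner concentrate: pH 0.9 ≤ 2 → Class 8 (Corrosive).
With flash point 31.7 °C (< 38 °C), the paint thinner falls in Class 3.
pH 0.4 meets the Class 8 criterion (Corrosive), so the pool pH-down solution is Class 8.
Total Class 8: (one 1.8 fl oz container = 53.28 mL) + (three 0.6 fl oz containers = 53.28 mL) = 106.56 mL.
That exceeds the Class 8 express courier limit of 100 mL.
Class 3 quantity: one 46.5 fl oz container = 1376.4 mL.
1376.4 mL is within the express courier limit of 2.5 L for Class 3.

No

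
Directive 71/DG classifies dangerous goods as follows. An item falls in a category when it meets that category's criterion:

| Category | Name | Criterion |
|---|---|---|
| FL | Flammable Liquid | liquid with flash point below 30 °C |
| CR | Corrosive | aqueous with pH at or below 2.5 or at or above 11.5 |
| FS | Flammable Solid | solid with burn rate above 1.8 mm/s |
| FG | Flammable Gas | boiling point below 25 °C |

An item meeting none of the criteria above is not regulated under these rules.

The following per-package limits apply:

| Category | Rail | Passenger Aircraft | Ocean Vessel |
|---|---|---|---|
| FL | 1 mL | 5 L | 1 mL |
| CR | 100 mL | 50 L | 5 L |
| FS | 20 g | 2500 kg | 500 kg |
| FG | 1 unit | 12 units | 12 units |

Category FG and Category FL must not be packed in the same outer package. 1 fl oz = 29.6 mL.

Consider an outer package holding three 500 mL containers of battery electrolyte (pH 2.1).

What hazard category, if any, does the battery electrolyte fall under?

The battery electrolyte has pH 2.1, which is ≤ 2.5, so it is Category CR (Corrosive).

Category CR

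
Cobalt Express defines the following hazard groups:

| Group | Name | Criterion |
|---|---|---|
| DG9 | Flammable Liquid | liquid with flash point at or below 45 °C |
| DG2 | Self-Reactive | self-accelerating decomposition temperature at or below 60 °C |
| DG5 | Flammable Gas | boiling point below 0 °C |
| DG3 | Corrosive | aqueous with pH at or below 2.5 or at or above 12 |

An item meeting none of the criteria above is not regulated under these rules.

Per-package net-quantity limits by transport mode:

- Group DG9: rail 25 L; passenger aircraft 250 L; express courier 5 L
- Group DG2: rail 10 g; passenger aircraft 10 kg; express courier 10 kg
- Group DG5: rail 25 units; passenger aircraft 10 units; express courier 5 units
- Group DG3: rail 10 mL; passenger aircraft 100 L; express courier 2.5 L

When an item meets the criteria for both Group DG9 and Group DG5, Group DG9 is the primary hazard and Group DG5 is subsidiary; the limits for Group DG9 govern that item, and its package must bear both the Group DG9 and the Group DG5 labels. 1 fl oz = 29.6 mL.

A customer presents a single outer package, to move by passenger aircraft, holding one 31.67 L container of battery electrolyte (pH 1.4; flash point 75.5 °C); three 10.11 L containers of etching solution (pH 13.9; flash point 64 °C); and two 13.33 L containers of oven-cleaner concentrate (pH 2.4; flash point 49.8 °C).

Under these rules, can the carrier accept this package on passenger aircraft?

Yes

pH 1.4 meets the Group DG3 criterion (Corrosive), so the battery electrolyte is Group DG3.
Etching solution: pH 13.9 ≥ 12 → Group DG3 (Corrosive).
With pH 2.4 (≤ 2.5), the oven-cleaner concentrate falls in Group DG3.
Total Group DG3: 31.67 L + (three 10.11 L containers = 30.33 L) + (two 13.33 L containers = 26.66 L) = 88.66 L.
88.66 L is within the passenger aircraft limit of 100 L for Group DG3.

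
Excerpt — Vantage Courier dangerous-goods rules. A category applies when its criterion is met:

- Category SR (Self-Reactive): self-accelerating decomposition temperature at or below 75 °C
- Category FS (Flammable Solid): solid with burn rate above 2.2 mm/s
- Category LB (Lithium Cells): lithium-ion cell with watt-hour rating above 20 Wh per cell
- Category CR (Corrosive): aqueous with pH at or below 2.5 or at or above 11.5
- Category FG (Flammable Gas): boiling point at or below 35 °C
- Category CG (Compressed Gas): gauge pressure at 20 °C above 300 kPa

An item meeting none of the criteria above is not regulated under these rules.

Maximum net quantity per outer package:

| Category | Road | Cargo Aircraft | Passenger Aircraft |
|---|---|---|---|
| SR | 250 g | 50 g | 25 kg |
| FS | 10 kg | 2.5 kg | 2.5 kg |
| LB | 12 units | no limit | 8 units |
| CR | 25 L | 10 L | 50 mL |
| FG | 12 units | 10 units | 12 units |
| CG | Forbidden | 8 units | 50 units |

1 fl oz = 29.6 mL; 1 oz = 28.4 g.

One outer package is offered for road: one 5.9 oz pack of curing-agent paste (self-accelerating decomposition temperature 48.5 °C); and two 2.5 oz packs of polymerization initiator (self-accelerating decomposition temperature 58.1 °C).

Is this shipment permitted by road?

The curing-agent paste has self-accelerating decomposition temperature 48.5 °C, which is ≤ 75 °C, so it is Category SR (Self-Reactive).
Polymerization initiator: self-accelerating decomposition temperature 58.1 °C ≤ 75 °C → Category SR (Self-Reactive).
Category SR net quantity: (one 5.9 oz pack = 167.56 g) + (two 2.5 oz packs = 142 g) = 309.56 g.
309.56 g > 250 g (road limit, Category SR) — over the limit.

No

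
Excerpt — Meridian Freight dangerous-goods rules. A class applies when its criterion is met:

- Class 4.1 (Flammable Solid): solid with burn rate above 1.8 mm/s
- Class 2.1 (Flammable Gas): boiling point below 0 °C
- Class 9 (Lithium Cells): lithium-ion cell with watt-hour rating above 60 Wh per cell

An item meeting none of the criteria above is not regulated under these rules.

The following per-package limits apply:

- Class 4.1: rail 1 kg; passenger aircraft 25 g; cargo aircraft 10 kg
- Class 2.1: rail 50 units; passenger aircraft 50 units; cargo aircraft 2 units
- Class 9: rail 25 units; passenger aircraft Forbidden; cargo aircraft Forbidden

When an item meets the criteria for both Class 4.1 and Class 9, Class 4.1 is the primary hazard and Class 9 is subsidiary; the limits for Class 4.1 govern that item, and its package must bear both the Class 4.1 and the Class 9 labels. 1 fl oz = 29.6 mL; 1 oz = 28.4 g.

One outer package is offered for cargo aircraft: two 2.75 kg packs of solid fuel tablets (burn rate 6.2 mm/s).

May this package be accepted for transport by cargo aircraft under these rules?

Solid fuel tablets: burn rate 6.2 mm/s > 1.8 mm/s → Class 4.1 (Flammable Solid).
Class 4.1 quantity: two 2.75 kg packs = 5.5 kg.
5.5 kg ≤ 10 kg (cargo aircraft limit, Class 4.1) — within limit.

Yes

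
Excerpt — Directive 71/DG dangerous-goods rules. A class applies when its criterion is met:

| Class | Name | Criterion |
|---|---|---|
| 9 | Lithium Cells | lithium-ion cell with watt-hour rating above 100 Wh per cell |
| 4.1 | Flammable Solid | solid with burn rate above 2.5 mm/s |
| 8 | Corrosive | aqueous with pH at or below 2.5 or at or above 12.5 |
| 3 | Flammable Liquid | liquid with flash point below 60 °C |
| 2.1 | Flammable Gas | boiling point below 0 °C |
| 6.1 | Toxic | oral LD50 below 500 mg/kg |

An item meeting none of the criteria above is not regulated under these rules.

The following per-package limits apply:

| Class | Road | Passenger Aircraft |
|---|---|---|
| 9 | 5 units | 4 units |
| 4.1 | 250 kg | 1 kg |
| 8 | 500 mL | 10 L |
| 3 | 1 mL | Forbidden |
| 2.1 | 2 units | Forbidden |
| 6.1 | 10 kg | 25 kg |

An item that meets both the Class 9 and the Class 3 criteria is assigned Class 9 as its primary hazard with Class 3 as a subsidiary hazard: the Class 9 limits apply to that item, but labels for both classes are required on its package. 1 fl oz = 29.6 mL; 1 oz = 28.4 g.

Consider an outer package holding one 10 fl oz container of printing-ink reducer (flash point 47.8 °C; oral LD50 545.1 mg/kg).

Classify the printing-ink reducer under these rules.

Class 3

Flash point 47.8 °C meets the Class 3 criterion (Flammable Liquid), so the printing-ink reducer is Class 3.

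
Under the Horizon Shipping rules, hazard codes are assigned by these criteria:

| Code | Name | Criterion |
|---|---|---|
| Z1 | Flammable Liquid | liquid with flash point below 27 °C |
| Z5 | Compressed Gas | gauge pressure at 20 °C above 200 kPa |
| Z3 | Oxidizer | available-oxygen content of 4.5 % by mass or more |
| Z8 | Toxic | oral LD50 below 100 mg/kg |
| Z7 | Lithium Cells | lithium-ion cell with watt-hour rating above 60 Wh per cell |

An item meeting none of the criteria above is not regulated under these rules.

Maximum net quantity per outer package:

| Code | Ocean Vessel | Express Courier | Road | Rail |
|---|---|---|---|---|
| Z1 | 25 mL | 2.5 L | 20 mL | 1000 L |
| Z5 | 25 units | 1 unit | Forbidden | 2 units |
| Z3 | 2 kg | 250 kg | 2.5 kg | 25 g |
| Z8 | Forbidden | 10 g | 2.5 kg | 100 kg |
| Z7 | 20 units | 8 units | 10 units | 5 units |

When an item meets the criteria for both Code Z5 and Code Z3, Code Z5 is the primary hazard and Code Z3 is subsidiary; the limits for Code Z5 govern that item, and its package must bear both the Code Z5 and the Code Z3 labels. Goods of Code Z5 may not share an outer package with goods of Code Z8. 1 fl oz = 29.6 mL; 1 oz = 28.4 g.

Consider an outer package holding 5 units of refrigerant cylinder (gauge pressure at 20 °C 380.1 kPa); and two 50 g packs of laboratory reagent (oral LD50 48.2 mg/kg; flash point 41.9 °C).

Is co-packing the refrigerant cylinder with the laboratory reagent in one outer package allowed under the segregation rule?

No

Gauge pressure at 20 °C 380.1 kPa meets the Code Z5 criterion (Compressed Gas), so the refrigerant cylinder is Code Z5.
Laboratory reagent: oral LD50 48.2 mg/kg < 100 mg/kg → Code Z8 (Toxic).
Code Z5 and Code Z8 may not share an outer package.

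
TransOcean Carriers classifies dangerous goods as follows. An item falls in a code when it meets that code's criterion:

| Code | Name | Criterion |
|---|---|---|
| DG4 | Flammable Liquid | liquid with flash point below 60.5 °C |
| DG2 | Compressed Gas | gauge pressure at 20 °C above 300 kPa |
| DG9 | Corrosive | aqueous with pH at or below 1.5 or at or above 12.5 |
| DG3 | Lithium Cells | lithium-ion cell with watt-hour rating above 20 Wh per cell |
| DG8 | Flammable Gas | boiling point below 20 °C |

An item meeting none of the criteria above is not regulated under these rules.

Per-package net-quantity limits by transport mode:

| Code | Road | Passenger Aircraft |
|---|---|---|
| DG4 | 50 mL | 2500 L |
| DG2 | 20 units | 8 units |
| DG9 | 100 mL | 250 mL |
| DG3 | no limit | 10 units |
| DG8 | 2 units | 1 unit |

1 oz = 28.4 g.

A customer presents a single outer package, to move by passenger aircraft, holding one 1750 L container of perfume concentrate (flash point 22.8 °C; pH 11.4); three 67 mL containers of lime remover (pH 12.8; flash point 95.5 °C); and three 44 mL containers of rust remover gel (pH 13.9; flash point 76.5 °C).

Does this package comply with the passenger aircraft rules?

No

With flash point 22.8 °C (< 60.5 °C), the perfume concentrate falls in Code DG4.
pH 12.8 meets the Code DG9 criterion (Corrosive), so the lime remover is Code DG9.
With pH 13.9 (≥ 12.5), the rust remover gel falls in Code DG9.
Total Code DG9: (three 67 mL containers = 201 mL) + (three 44 mL containers = 132 mL) = 333 mL.
333 mL > 250 mL (passenger aircraft limit, Code DG9) — over the limit.
Code DG4 quantity: 1750 L.
1750 L is within the passenger aircraft limit of 2500 L for Code DG4.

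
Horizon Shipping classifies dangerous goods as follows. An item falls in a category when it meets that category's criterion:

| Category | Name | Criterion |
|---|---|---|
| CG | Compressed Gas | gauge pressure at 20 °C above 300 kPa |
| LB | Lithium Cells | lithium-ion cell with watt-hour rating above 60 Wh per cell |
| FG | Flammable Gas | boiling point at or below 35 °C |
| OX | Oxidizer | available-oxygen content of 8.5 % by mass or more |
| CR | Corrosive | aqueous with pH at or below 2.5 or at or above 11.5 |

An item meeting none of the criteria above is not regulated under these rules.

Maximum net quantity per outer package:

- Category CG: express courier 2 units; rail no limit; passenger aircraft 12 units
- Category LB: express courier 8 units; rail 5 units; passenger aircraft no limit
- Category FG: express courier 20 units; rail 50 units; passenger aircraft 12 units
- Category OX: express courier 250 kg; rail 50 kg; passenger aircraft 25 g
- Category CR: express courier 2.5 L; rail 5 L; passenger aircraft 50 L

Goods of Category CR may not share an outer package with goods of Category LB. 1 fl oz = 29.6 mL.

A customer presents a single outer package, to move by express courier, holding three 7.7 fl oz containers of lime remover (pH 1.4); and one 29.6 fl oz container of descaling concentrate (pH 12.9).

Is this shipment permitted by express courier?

pH 1.4 meets the Category CR criterion (Corrosive), so the lime remover is Category CR.
pH 12.9 meets the Category CR criterion (Corrosive), so the descaling concentrate is Category CR.
Total Category CR: (three 7.7 fl oz containers = 683.76 mL) + (one 29.6 fl oz container = 876.16 mL) = 1559.92 mL.
1559.92 mL is within the express courier limit of 2.5 L for Category CR.

Yes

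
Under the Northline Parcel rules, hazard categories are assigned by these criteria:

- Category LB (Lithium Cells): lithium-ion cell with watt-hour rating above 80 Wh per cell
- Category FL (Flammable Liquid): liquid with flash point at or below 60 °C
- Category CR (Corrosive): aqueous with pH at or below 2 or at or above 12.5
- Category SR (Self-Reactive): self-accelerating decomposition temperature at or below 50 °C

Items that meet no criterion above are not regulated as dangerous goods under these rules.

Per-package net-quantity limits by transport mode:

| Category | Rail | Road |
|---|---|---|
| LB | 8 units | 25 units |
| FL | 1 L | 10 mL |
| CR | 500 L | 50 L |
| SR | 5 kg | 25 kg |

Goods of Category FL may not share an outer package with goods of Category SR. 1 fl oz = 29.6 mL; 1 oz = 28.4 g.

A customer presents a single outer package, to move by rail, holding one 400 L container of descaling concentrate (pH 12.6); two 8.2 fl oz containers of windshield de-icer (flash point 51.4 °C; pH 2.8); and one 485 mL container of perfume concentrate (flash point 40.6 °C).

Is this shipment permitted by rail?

pH 12.6 meets the Category CR criterion (Corrosive), so the descaling concentrate is Category CR.
The windshield de-icer has flash point 51.4 °C, which is ≤ 60 °C, so it is Category FL (Flammable Liquid).
Flash point 40.6 °C meets the Category FL criterion (Flammable Liquid), so the perfume concentrate is Category FL.
Category FL net quantity: (two 8.2 fl oz containers = 485.44 mL) + 485 mL = 970.44 mL.
970.44 mL ≤ 1 L (rail limit, Category FL) — within limit.
Category CR quantity: 400 L.
That is within the Category CR rail limit of 500 L.
The segregation rule (Category FL with Category SR) does not apply to Category FL with Category CR.
Every hazard category is within its rail limit and no segregation rule is violated.

Yes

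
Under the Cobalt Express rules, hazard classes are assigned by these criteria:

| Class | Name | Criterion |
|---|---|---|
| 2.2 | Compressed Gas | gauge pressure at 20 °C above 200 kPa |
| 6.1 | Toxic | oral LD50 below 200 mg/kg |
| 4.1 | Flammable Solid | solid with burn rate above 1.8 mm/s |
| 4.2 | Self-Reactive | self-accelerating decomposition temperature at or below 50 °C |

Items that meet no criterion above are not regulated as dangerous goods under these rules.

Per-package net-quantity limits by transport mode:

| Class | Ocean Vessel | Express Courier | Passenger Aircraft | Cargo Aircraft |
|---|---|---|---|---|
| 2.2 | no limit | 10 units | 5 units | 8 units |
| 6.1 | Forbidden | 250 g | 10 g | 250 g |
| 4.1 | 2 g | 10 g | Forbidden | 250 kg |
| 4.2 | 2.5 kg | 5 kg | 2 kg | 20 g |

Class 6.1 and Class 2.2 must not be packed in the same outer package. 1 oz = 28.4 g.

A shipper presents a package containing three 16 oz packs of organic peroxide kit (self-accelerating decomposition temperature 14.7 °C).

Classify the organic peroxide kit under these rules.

Class 4.2

With self-accelerating decomposition temperature 14.7 °C (≤ 50 °C), the organic peroxide kit falls in Class 4.2.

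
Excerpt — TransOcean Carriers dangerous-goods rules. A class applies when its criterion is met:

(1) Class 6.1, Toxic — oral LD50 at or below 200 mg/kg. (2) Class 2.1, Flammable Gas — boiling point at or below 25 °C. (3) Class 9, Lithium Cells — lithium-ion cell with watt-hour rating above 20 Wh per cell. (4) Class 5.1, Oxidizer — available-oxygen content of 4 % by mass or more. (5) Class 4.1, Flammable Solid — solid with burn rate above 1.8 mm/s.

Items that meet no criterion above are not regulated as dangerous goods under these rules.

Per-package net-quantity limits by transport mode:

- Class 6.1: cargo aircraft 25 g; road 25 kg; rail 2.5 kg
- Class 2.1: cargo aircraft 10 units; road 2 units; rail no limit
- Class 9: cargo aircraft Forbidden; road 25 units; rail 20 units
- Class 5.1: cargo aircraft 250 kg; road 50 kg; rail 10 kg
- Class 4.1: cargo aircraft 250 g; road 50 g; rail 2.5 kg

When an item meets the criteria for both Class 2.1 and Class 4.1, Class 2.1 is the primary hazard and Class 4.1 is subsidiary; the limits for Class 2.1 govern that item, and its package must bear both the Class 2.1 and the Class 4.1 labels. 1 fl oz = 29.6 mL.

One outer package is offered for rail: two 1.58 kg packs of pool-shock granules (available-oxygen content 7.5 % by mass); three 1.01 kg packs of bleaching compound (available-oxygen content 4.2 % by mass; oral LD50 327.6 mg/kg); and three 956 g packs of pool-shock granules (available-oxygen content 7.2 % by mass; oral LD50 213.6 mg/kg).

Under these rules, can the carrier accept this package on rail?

Yes

The pool-shock granules have available-oxygen content 7.5 % by mass, which is ≥ 4 % by mass, so they are Class 5.1 (Oxidizer).
With available-oxygen content 4.2 % by mass (≥ 4 % by mass), the bleaching compound falls in Class 5.1.
Available-oxygen content 7.2 % by mass meets the Class 5.1 criterion (Oxidizer), so the pool-shock granules are Class 5.1.
Total Class 5.1: (two 1.58 kg packs = 3.16 kg) + (three 1.01 kg packs = 3.03 kg) + (three 956 g packs = 2.868 kg) = 9.058 kg.
That is within the Class 5.1 rail limit of 10 kg.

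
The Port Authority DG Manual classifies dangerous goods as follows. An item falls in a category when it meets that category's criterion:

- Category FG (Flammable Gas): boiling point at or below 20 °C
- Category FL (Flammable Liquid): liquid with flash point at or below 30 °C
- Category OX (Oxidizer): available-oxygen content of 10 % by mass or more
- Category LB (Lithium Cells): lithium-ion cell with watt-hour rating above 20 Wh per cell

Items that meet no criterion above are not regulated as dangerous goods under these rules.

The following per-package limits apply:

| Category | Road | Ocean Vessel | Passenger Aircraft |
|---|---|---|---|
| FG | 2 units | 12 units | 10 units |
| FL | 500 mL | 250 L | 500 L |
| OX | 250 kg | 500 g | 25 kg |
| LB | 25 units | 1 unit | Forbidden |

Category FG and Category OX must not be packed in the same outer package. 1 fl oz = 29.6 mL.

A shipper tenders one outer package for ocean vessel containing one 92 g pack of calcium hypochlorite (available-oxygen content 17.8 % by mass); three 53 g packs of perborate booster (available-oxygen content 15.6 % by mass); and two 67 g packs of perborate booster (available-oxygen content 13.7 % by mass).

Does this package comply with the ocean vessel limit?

The calcium hypochlorite has available-oxygen content 17.8 % by mass, which is ≥ 10 % by mass, so it is Category OX (Oxidizer).
Perborate booster: available-oxygen content 15.6 % by mass ≥ 10 % by mass → Category OX (Oxidizer).
The perborate booster has available-oxygen content 13.7 % by mass, which is ≥ 10 % by mass, so it is Category OX (Oxidizer).
Total Category OX: 92 g + (three 53 g packs = 159 g) + (two 67 g packs = 134 g) = 385 g.
385 g is within the ocean vessel limit of 500 g for Category OX.

Yes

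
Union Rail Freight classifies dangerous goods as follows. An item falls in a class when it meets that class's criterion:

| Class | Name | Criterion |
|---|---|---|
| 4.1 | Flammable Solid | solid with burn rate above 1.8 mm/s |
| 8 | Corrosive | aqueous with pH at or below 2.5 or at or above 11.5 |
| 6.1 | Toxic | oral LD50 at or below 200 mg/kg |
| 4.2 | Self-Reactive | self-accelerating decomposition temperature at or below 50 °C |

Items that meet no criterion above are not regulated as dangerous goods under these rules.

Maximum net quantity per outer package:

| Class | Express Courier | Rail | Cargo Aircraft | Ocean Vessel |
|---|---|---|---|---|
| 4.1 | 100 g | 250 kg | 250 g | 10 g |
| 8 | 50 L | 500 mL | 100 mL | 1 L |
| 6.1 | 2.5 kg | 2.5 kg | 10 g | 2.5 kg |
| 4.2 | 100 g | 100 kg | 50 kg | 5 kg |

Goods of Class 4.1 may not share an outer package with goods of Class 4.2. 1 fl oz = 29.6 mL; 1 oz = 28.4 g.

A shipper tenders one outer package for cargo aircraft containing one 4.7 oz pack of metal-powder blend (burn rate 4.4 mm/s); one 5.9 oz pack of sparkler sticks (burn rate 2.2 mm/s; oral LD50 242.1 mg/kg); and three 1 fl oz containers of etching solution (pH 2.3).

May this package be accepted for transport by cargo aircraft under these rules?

No

Metal-powder blend: burn rate 4.4 mm/s > 1.8 mm/s → Class 4.1 (Flammable Solid).
With burn rate 2.2 mm/s (> 1.8 mm/s), the sparkler sticks fall in Class 4.1.
The etching solution has pH 2.3, which is ≤ 2.5, so it is Class 8 (Corrosive).
Total Class 4.1: (one 4.7 oz pack = 133.48 g) + (one 5.9 oz pack = 167.56 g) = 301.04 g.
301.04 g > 250 g (cargo aircraft limit, Class 4.1) — over the limit.
Class 8 quantity: three 1 fl oz containers = 88.8 mL.
That is within the Class 8 cargo aircraft limit of 100 mL.
The segregation rule (Class 4.1 with Class 4.2) does not apply to Class 4.1 with Class 8.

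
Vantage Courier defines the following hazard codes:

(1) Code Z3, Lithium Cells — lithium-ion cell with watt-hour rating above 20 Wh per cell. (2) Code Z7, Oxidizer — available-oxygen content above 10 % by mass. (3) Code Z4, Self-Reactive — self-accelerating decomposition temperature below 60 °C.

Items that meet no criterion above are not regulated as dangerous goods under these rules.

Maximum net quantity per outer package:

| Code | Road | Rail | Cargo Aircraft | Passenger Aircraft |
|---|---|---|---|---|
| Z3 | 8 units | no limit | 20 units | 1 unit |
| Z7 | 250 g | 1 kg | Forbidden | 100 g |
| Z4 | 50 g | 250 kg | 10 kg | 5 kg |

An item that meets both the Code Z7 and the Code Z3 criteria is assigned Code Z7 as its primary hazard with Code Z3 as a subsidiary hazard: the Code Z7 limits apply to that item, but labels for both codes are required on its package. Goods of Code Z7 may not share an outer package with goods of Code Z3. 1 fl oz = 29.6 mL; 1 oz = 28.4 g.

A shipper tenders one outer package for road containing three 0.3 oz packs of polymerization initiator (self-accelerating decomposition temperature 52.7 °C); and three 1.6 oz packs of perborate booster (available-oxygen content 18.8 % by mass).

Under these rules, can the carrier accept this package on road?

Yes

The polymerization initiator has self-accelerating decomposition temperature 52.7 °C, which is < 60 °C, so it is Code Z4 (Self-Reactive).
Available-oxygen content 18.8 % by mass meets the Code Z7 criterion (Oxidizer), so the perborate booster is Code Z7.
Code Z7 quantity: three 1.6 oz packs = 136.32 g.
136.32 g is within the road limit of 250 g for Code Z7.
Code Z4 quantity: three 0.3 oz packs = 25.56 g.
25.56 g ≤ 50 g (road limit, Code Z4) — within limit.
The segregation rule (Code Z7 with Code Z3) does not apply to Code Z7 with Code Z4.
Every hazard code is within its road limit and no segregation rule is violated.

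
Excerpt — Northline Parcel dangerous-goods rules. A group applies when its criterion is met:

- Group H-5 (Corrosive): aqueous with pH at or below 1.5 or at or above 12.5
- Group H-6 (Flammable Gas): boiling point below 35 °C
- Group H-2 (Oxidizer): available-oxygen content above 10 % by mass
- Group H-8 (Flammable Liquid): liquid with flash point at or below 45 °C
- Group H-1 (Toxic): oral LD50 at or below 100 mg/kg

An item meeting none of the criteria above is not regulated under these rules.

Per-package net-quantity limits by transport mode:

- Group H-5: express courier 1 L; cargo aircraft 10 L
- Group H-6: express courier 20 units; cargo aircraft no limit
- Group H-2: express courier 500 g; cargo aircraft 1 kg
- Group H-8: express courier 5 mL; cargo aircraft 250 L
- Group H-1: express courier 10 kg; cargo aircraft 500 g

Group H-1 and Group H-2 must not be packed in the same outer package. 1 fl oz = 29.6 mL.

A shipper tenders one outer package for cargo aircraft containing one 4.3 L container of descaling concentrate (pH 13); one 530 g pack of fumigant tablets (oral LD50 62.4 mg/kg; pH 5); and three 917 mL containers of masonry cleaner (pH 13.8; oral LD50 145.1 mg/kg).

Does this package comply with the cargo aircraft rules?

Descaling concentrate: pH 13 ≥ 12.5 → Group H-5 (Corrosive).
The fumigant tablets have oral LD50 62.4 mg/kg, which is ≤ 100 mg/kg, so they are Group H-1 (Toxic).
Masonry cleaner: pH 13.8 ≥ 12.5 → Group H-5 (Corrosive).
Total Group H-5: 4.3 L + (three 917 mL containers = 2.751 L) = 7.051 L.
7.051 L is within the cargo aircraft limit of 10 L for Group H-5.
Group H-1 quantity: 530 g.
That exceeds the Group H-1 cargo aircraft limit of 500 g.
The segregation rule (Group H-1 with Group H-2) does not apply to Group H-5 with Group H-1.

No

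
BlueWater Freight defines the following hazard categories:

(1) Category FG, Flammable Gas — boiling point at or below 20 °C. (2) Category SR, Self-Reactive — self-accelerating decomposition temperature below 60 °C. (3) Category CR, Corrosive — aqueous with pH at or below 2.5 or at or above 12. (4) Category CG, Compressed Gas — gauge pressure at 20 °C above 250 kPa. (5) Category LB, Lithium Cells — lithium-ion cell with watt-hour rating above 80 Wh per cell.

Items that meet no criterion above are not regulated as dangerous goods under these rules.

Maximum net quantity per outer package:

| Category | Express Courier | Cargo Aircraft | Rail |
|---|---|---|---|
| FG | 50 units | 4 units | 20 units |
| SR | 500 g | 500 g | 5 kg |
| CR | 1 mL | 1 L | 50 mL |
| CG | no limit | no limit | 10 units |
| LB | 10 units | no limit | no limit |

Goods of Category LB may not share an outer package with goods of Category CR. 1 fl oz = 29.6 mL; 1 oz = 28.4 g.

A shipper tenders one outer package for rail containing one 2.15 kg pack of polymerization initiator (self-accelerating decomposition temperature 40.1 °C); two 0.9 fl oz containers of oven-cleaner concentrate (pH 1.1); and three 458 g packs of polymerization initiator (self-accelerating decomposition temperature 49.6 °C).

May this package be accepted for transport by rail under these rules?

Polymerization initiator: self-accelerating decomposition temperature 40.1 °C < 60 °C → Category SR (Self-Reactive).
Oven-cleaner concentrate: pH 1.1 ≤ 2.5 → Category CR (Corrosive).
Self-accelerating decomposition temperature 49.6 °C meets the Category SR criterion (Self-Reactive), so the polymerization initiator is Category SR.
Total Category SR: 2.15 kg + (three 458 g packs = 1.374 kg) = 3.524 kg.
3.524 kg is within the rail limit of 5 kg for Category SR.
Category CR quantity: two 0.9 fl oz containers = 53.28 mL.
That exceeds the Category CR rail limit of 50 mL.
The segregation rule (Category LB with Category CR) does not apply to Category SR with Category CR.

No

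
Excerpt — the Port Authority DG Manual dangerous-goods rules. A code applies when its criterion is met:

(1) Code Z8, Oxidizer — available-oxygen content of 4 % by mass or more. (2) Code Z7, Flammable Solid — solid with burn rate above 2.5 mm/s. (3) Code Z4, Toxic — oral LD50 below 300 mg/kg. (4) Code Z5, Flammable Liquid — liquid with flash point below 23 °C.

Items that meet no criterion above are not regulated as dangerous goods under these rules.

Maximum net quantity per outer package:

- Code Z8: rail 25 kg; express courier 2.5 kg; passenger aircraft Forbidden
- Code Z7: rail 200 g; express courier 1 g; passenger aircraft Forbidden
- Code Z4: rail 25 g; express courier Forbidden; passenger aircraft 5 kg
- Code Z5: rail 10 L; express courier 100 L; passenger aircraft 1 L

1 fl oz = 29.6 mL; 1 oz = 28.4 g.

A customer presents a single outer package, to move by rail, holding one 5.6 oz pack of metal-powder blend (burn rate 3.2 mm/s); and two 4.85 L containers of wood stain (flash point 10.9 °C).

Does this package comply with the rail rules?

Yes

The metal-powder blend has burn rate 3.2 mm/s, which is > 2.5 mm/s, so it is Code Z7 (Flammable Solid).
With flash point 10.9 °C (< 23 °C), the wood stain falls in Code Z5.
Code Z7 quantity: one 5.6 oz pack = 159.04 g.
That is within the Code Z7 rail limit of 200 g.
Code Z5 quantity: two 4.85 L containers = 9.7 L.
That is within the Code Z5 rail limit of 10 L.
Every hazard code is within its rail limit and no segregation rule is violated.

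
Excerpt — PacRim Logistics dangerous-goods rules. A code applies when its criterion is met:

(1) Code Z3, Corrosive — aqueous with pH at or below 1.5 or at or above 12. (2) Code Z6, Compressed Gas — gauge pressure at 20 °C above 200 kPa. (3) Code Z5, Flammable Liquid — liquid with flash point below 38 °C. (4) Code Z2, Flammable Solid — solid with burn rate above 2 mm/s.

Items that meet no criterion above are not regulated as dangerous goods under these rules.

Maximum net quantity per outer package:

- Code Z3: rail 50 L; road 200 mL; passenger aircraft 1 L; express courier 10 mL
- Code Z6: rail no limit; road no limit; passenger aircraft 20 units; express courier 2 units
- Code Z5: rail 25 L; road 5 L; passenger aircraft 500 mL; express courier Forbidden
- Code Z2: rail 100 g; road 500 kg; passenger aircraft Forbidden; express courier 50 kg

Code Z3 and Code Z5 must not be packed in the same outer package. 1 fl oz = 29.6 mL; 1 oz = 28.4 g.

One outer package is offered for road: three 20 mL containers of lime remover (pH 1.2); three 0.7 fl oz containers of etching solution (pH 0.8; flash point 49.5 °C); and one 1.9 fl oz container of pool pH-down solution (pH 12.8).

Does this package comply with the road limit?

Yes

With pH 1.2 (≤ 1.5), the lime remover falls in Code Z3.
The etching solution has pH 0.8, which is ≤ 1.5, so it is Code Z3 (Corrosive).
The pool pH-down solution has pH 12.8, which is ≥ 12, so it is Code Z3 (Corrosive).
Total Code Z3: (three 20 mL containers = 60 mL) + (three 0.7 fl oz containers = 62.16 mL) + (one 1.9 fl oz container = 56.24 mL) = 178.4 mL.
That is within the Code Z3 road limit of 200 mL.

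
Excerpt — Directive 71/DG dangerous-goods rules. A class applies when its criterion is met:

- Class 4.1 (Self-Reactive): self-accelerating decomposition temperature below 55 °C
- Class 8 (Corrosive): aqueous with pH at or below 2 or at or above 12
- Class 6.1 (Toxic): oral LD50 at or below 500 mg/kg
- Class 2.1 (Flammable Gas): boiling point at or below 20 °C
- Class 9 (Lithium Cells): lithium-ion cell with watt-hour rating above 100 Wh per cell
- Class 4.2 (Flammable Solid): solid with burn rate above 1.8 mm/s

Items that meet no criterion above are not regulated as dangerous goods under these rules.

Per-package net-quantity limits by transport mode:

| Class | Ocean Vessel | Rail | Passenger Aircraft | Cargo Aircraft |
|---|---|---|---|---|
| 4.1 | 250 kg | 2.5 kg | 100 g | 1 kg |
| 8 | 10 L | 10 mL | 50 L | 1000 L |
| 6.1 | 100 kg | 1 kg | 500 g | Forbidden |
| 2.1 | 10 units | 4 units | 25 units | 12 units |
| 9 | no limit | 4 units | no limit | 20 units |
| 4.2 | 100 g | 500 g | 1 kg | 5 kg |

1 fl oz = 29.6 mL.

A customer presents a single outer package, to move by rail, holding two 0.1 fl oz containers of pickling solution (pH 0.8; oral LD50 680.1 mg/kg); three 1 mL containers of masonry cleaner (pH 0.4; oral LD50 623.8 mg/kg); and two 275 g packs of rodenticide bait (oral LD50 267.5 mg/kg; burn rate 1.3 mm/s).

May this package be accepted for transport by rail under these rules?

Yes

The pickling solution has pH 0.8, which is ≤ 2, so it is Class 8 (Corrosive).
With pH 0.4 (≤ 2), the masonry cleaner falls in Class 8.
The rodenticide bait has oral LD50 267.5 mg/kg, which is ≤ 500 mg/kg, so it is Class 6.1 (Toxic).
Class 6.1 quantity: two 275 g packs = 550 g.
550 g ≤ 1 kg (rail limit, Class 6.1) — within limit.
Class 8 net quantity: (two 0.1 fl oz containers = 5.92 mL) + (three 1 mL containers = 3 mL) = 8.92 mL.
8.92 mL ≤ 10 mL (rail limit, Class 8) — within limit.
Every hazard class is within its rail limit and no segregation rule is violated.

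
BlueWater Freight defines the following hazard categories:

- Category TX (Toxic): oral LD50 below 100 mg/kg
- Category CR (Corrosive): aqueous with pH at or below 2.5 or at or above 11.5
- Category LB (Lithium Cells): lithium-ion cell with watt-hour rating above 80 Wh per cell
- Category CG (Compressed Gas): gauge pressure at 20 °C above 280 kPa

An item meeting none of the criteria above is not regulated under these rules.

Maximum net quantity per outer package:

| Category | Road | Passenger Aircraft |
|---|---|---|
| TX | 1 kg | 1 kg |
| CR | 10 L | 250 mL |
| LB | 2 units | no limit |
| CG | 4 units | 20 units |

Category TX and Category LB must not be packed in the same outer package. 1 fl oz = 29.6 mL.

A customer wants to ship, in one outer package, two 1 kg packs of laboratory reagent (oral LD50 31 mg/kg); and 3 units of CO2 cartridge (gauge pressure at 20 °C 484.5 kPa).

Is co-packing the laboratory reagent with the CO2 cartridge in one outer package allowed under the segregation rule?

Yes

The laboratory reagent has oral LD50 31 mg/kg, which is < 100 mg/kg, so it is Category TX (Toxic).
Gauge pressure at 20 °C 484.5 kPa meets the Category CG criterion (Compressed Gas), so the CO2 cartridge is Category CG.
No segregation rule bars Category TX with Category CG.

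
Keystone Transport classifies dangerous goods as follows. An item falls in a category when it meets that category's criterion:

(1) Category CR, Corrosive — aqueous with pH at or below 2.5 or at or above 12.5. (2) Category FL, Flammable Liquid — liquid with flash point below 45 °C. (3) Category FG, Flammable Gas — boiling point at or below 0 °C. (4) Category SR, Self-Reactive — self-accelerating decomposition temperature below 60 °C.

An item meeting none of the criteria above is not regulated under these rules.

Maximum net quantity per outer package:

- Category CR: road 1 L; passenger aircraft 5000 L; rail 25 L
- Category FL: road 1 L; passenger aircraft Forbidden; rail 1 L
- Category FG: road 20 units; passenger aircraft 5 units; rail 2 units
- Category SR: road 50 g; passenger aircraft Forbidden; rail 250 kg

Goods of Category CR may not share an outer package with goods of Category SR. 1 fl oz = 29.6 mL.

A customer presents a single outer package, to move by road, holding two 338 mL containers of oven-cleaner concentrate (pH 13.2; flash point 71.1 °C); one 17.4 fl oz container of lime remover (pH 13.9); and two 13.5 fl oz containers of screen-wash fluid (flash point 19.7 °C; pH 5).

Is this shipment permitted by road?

The oven-cleaner concentrate has pH 13.2, which is ≥ 12.5, so it is Category CR (Corrosive).
Lime remover: pH 13.9 ≥ 12.5 → Category CR (Corrosive).
The screen-wash fluid has flash point 19.7 °C, which is < 45 °C, so it is Category FL (Flammable Liquid).
Total Category CR: (two 338 mL containers = 676 mL) + (one 17.4 fl oz container = 515.04 mL) = 1191.04 mL.
That exceeds the Category CR road limit of 1 L.
Category FL quantity: two 13.5 fl oz containers = 799.2 mL.
That is within the Category FL road limit of 1 L.
The segregation rule (Category CR with Category SR) does not apply to Category CR with Category FL.

No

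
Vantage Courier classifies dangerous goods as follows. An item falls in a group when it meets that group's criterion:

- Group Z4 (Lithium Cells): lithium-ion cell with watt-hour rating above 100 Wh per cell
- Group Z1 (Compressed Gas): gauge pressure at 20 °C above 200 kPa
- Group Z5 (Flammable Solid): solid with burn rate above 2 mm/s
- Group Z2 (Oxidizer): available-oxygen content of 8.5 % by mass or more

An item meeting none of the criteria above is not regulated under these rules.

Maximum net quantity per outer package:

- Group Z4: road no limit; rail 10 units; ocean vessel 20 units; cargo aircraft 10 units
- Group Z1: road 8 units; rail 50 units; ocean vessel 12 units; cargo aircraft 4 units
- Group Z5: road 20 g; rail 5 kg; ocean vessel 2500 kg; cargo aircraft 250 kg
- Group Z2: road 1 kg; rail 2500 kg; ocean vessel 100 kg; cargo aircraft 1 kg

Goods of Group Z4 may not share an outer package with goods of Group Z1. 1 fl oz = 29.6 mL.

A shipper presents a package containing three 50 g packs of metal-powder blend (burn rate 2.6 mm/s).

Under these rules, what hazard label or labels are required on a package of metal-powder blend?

Burn rate 2.6 mm/s meets the Group Z5 criterion (Flammable Solid), so the metal-powder blend is Group Z5.
Only the Group Z5 label is required.

Group Z5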